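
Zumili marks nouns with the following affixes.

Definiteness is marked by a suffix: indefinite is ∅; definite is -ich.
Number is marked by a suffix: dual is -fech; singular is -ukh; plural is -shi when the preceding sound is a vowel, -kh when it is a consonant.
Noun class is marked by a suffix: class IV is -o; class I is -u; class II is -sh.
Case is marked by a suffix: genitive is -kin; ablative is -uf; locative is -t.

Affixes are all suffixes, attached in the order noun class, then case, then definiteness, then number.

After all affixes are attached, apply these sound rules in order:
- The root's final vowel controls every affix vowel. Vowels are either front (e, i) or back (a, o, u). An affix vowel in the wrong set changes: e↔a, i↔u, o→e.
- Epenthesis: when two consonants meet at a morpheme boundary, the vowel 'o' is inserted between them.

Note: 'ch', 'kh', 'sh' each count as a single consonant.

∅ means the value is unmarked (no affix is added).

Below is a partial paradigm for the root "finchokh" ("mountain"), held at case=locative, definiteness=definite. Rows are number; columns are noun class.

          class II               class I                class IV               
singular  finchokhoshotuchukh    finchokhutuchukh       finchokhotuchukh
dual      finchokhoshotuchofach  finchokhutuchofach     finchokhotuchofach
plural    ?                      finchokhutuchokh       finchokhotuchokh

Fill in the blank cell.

finchokhoshotuchokh

Attach noun class class II -sh → finchokhsh.
Attach case locative -t → finchokhsht.
Attach definiteness definite -ich → finchokhshtich.
Attach number plural -kh (after consonant 'ch') → finchokhshtichkh.
Apply vowel harmony: finchokhshtichkh → finchokhshtuchkh.
Apply epenthesis: finchokhshtuchkh → finchokhoshotuchokh.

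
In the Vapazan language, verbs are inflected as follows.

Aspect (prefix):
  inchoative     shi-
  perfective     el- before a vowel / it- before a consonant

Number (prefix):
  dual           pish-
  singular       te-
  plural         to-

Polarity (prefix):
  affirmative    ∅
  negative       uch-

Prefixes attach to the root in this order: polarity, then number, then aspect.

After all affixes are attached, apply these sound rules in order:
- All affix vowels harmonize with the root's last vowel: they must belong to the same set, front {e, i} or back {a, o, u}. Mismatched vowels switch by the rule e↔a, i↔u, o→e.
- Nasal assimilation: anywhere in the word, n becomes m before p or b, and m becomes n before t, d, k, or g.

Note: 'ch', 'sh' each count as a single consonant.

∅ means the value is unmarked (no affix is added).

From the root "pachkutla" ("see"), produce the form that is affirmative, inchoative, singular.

shutapachkutla

polarity = affirmative: zero marking, form stays pachkutla.
Attach number singular te- → tepachkutla.
Attach aspect inchoative shi- → shitepachkutla.
Apply vowel harmony: shitepachkutla → shutapachkutla.
Nasal assimilation: no change.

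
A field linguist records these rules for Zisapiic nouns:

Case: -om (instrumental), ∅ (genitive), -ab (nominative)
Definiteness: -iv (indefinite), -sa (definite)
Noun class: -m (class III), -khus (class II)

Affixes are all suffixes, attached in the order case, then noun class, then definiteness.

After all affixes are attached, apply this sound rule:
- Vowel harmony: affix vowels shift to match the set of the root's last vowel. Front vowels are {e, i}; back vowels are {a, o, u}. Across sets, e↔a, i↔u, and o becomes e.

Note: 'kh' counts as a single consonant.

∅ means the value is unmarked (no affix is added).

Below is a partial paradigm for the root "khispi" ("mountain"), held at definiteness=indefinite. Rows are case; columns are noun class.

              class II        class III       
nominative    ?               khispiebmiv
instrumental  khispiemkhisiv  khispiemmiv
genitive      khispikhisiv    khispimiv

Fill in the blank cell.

khispiebkhisiv

Attach case nominative -ab → khispiab.
Attach noun class class II -khus → khispiabkhus.
Attach definiteness indefinite -iv → khispiabkhusiv.
Apply vowel harmony: khispiabkhusiv → khispiebkhisiv.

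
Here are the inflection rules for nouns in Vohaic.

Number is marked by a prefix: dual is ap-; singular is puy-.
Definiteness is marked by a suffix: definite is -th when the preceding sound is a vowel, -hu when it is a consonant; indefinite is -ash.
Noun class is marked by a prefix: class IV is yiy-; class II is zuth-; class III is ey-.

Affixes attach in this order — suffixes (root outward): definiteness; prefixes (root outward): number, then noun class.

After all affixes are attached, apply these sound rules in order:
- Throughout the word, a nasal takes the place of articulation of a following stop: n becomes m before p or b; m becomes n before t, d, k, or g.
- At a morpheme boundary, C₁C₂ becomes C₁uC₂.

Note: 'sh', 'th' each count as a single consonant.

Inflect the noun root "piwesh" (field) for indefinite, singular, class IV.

yiyupuyupiweshash

Attach number singular puy- → puypiwesh.
Attach noun class class IV yiy- → yiypuypiwesh.
Attach definiteness indefinite -ash → yiypuypiweshash.
Nasal assimilation: no change.
Apply epenthesis: yiypuypiweshash → yiyupuyupiweshash.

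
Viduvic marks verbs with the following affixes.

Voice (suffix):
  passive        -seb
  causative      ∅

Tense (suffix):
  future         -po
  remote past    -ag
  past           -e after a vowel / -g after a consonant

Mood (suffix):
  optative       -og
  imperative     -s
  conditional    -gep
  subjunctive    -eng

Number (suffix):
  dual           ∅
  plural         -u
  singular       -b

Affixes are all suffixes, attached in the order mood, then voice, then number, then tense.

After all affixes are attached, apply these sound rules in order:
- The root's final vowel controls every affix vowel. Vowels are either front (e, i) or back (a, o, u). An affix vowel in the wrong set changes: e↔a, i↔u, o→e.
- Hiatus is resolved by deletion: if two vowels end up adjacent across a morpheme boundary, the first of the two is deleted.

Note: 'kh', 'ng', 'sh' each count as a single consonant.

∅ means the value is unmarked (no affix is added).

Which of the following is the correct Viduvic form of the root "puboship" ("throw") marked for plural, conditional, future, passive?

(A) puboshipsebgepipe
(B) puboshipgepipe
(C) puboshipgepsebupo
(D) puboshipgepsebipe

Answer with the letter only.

D

Attach mood conditional -gep → puboshipgep.
Attach voice passive -seb → puboshipgepseb.
Attach number plural -u → puboshipgepsebu.
Attach tense future -po → puboshipgepsebupo.
Apply vowel harmony: puboshipgepsebupo → puboshipgepsebipe.
Vowel deletion: no change.
So the correct form is puboshipgepsebipe, option (D).
(A) puboshipsebgepipe is wrong: it has the affixes in the wrong order.
(B) puboshipgepipe is wrong: it uses causative instead of passive for voice.
(C) puboshipgepsebupo is wrong: it fails to apply the sound rule(s).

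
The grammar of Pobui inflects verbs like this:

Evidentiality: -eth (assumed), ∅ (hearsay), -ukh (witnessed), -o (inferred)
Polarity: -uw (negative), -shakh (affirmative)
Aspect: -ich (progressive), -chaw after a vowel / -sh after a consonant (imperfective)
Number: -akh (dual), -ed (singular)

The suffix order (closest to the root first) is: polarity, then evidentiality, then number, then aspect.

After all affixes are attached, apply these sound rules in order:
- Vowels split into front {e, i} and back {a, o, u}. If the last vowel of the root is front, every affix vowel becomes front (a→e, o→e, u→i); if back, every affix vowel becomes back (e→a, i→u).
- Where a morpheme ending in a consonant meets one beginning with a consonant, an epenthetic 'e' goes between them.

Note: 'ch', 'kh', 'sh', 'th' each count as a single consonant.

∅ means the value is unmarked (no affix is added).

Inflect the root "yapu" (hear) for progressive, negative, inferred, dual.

yapuuwoakhuch

Attach polarity negative -uw → yapuuw.
Attach evidentiality inferred -o → yapuuwo.
Attach number dual -akh → yapuuwoakh.
Attach aspect progressive -ich → yapuuwoakhich.
Apply vowel harmony: yapuuwoakhich → yapuuwoakhuch.
Epenthesis: no change.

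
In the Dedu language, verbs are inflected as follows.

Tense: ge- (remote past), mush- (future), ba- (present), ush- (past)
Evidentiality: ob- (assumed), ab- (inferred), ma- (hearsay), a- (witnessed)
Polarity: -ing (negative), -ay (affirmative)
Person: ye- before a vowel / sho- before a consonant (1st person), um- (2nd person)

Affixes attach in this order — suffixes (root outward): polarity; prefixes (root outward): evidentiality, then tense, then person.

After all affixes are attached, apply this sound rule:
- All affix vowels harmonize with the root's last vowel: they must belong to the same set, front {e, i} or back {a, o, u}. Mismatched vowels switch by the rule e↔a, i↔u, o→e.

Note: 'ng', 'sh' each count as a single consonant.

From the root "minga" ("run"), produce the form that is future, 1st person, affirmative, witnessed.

Attach evidentiality witnessed a- → aminga.
Attach tense future mush- → mushaminga.
Attach person 1st person sho- (before consonant 'm') → shomushaminga.
Attach polarity affirmative -ay → shomushamingaay.
Vowel harmony: no change.

shomushamingaay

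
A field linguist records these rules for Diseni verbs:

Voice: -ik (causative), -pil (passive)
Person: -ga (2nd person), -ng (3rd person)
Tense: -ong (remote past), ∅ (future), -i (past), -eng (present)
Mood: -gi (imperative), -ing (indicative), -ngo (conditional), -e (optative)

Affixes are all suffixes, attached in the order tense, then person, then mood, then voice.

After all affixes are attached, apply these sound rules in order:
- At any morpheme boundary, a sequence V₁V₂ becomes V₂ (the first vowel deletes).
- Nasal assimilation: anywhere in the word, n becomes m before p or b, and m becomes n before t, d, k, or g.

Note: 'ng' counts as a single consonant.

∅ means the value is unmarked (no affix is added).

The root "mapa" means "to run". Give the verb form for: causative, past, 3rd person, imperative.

mapinggik

Attach tense past -i → mapai.
Attach person 3rd person -ng → mapaing.
Attach mood imperative -gi → mapainggi.
Attach voice causative -ik → mapainggiik.
Apply vowel deletion: mapainggiik → mapinggik.
Nasal assimilation: no change.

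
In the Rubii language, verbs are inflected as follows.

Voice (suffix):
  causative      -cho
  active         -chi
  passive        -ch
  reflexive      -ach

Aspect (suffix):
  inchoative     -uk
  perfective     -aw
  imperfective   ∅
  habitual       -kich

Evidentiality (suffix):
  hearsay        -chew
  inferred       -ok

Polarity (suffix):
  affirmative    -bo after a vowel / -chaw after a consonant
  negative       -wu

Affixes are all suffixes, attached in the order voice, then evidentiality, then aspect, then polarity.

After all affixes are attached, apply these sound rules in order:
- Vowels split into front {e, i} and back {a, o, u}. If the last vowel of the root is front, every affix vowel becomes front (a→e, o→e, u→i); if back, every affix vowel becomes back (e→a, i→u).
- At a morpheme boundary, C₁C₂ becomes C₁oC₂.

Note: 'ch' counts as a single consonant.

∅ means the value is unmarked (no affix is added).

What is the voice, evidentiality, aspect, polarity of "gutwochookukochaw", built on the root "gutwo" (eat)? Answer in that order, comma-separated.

Segment: gutwo-cho-ok-uk-chaw.
voice: -cho → causative.
evidentiality: -ok → inferred.
aspect: -uk → inchoative.
polarity: -bo/chaw → affirmative.

causative, inferred, inchoative, affirmative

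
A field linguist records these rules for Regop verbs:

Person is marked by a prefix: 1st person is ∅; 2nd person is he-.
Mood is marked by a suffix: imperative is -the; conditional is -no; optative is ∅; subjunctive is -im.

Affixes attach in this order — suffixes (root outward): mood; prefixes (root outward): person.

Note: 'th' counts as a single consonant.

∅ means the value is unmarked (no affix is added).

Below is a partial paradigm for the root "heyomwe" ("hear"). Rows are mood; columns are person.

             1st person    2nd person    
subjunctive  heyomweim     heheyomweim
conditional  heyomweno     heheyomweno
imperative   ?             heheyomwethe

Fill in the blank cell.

heyomwethe

person = 1st person: zero marking, form stays heyomwe.
Attach mood imperative -the → heyomwethe.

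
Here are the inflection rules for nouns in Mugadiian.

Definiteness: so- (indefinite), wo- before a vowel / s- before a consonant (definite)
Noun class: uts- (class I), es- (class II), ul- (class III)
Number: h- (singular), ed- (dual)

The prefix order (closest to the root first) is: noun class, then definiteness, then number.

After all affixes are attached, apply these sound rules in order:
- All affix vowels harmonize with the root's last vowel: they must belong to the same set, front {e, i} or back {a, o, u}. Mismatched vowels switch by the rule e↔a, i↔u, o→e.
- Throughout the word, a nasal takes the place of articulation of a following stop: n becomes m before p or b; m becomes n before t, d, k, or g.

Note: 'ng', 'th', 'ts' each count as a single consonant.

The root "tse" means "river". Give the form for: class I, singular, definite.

Attach noun class class I uts- → utstse.
Attach definiteness definite wo- (before vowel 'u') → woutstse.
Attach number singular h- → hwoutstse.
Apply vowel harmony: hwoutstse → hweitstse.
Nasal assimilation: no change.

hweitstse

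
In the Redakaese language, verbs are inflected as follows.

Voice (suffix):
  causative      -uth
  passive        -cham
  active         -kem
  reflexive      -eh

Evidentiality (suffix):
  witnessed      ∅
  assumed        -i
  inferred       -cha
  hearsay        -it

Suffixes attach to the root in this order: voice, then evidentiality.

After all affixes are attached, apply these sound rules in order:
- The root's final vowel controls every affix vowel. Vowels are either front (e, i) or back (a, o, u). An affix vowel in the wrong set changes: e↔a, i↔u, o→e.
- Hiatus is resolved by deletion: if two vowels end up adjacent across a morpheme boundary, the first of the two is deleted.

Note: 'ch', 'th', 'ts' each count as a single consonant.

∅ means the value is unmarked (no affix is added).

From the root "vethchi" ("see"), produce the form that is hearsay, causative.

Attach voice causative -uth → vethchiuth.
Attach evidentiality hearsay -it → vethchiuthit.
Apply vowel harmony: vethchiuthit → vethchiithit.
Apply vowel deletion: vethchiithit → vethchithit.

vethchithit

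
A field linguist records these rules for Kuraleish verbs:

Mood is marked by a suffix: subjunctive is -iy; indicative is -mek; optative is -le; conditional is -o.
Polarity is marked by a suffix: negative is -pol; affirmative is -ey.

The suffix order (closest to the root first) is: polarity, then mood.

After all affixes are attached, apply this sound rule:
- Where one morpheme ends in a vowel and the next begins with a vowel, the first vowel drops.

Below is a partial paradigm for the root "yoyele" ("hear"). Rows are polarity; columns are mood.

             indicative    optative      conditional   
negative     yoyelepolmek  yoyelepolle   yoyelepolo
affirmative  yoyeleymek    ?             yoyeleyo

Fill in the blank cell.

yoyeleyle

Attach polarity affirmative -ey → yoyeleey.
Attach mood optative -le → yoyeleeyle.
Apply vowel deletion: yoyeleeyle → yoyeleyle.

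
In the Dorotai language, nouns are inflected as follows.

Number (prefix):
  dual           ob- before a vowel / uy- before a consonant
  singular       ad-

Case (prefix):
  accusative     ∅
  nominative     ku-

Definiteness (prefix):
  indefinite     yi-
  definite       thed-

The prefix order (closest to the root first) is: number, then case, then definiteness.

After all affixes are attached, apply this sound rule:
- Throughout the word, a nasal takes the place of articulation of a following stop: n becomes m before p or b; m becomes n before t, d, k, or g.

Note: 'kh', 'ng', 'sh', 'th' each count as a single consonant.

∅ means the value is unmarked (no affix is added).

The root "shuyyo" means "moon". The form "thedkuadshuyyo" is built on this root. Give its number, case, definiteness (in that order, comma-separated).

Segment: thed-ku-ad-shuyyo.
number: ad- → singular.
case: ku- → nominative.
definiteness: thed- → definite.

singular, nominative, definite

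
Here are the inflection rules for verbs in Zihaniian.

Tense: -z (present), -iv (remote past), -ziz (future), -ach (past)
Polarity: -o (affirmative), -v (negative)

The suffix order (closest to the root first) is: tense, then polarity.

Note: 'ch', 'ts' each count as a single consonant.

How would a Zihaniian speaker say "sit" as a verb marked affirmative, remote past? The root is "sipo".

Attach tense remote past -iv → sipoiv.
Attach polarity affirmative -o → sipoivo.

sipoivo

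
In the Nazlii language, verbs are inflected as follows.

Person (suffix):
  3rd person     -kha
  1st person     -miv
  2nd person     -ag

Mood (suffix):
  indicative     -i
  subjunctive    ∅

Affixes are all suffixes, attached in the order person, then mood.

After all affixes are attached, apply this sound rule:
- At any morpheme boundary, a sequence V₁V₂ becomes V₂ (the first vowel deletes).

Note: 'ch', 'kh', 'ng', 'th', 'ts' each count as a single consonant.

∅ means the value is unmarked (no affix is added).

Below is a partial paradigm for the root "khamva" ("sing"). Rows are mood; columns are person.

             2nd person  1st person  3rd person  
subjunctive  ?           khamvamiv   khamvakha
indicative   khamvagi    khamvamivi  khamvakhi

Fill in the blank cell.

Attach person 2nd person -ag → khamvaag.
mood = subjunctive: zero marking, form stays khamvaag.
Apply vowel deletion: khamvaag → khamvag.

khamvag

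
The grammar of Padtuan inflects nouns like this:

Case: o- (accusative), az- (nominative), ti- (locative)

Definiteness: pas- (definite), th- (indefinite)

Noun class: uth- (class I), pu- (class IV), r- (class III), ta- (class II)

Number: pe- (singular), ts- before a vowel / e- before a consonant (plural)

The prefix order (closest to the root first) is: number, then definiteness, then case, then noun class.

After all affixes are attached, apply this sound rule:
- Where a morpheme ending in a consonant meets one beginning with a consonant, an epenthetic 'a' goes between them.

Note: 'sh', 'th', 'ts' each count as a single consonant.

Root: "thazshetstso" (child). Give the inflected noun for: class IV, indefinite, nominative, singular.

puazathapethazshetstso

Attach number singular pe- → pethazshetstso.
Attach definiteness indefinite th- → thpethazshetstso.
Attach case nominative az- → azthpethazshetstso.
Attach noun class class IV pu- → puazthpethazshetstso.
Apply epenthesis: puazthpethazshetstso → puazathapethazshetstso.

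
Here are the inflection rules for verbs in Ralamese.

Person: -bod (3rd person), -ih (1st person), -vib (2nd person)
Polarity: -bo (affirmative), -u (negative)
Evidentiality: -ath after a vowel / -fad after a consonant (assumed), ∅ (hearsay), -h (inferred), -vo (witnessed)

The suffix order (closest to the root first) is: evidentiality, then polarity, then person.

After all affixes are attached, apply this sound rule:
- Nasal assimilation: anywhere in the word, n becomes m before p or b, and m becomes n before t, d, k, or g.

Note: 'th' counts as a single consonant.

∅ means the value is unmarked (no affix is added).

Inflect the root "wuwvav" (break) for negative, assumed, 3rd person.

wuwvavfadubod

Attach evidentiality assumed -fad (after consonant 'v') → wuwvavfad.
Attach polarity negative -u → wuwvavfadu.
Attach person 3rd person -bod → wuwvavfadubod.
Nasal assimilation: no change.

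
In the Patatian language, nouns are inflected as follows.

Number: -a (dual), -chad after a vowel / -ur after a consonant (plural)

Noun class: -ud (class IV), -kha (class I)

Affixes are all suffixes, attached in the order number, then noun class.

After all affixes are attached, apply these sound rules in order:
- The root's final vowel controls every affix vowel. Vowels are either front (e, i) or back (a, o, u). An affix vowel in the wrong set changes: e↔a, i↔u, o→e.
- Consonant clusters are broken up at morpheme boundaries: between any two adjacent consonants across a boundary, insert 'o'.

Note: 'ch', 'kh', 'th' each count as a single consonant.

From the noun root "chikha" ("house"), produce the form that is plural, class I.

chikhachadokha

Attach number plural -chad (after vowel 'a') → chikhachad.
Attach noun class class I -kha → chikhachadkha.
Vowel harmony: no change.
Apply epenthesis: chikhachadkha → chikhachadokha.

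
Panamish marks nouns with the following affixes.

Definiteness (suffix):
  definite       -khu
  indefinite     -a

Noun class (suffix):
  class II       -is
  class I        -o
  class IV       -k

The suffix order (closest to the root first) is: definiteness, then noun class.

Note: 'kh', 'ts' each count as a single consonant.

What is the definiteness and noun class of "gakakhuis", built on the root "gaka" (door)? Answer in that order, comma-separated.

definite, class II

Segment: gaka-khu-is.
definiteness: -khu → definite.
noun class: -is → class II.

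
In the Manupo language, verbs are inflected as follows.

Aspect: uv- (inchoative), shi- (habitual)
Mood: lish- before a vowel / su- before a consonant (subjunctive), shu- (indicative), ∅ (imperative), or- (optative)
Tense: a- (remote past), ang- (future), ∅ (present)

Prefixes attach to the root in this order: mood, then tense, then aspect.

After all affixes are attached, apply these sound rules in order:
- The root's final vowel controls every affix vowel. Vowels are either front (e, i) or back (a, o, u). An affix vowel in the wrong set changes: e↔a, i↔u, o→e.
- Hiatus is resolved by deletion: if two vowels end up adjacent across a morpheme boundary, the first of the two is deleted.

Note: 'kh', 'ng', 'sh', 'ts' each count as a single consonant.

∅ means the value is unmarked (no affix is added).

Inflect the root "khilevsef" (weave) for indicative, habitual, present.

Attach mood indicative shu- → shukhilevsef.
tense = present: zero marking, form stays shukhilevsef.
Attach aspect habitual shi- → shishukhilevsef.
Apply vowel harmony: shishukhilevsef → shishikhilevsef.
Vowel deletion: no change.

shishikhilevsef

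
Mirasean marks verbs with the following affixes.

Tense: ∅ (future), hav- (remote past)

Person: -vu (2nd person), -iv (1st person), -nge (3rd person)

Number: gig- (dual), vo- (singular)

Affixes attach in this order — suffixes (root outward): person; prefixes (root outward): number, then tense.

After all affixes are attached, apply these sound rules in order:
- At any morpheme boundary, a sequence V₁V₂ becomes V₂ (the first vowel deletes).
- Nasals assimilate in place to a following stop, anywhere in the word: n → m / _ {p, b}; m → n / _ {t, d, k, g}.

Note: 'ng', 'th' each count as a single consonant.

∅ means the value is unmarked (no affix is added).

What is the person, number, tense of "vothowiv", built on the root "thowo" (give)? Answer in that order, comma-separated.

Segment: vo-thowo-iv.
person: -iv → 1st person.
number: vo- → singular.
tense: ∅ → future.

1st person, singular, future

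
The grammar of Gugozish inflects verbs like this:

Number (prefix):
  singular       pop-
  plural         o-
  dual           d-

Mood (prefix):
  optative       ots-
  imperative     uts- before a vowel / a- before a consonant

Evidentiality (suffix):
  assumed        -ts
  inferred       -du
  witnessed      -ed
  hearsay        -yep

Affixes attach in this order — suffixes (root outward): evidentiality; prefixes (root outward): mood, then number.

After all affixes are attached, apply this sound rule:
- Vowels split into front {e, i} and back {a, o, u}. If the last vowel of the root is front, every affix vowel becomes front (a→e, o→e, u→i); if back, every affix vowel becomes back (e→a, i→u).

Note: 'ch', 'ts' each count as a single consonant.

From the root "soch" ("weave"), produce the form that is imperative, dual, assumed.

Attach mood imperative a- (before consonant 's') → asoch.
Attach number dual d- → dasoch.
Attach evidentiality assumed -ts → dasochts.
Vowel harmony: no change.

dasochts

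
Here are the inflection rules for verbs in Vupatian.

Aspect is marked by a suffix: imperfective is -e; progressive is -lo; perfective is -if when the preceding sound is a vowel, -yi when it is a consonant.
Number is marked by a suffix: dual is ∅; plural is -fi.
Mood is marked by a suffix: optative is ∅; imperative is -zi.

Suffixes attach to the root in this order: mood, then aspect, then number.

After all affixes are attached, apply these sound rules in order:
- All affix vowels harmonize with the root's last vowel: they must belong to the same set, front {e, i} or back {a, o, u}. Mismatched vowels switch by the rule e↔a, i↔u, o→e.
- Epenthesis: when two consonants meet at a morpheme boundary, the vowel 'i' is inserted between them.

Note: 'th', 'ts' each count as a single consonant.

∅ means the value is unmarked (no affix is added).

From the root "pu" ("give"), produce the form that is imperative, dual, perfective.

puzuuf

Attach mood imperative -zi → puzi.
Attach aspect perfective -if (after vowel 'i') → puziif.
number = dual: zero marking, form stays puziif.
Apply vowel harmony: puziif → puzuuf.
Epenthesis: no change.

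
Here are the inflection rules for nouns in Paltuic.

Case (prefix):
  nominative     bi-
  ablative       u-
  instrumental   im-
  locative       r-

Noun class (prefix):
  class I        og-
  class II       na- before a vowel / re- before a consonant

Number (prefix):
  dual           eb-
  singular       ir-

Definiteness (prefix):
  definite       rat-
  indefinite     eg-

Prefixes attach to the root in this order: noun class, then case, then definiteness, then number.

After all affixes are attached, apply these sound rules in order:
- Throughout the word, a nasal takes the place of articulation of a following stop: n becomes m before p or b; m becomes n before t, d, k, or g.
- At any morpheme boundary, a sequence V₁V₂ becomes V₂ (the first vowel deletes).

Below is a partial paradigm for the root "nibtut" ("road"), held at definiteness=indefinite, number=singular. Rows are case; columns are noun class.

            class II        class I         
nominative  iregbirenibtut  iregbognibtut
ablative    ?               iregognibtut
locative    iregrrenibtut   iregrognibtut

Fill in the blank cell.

Attach noun class class II re- (before consonant 'n') → renibtut.
Attach case ablative u- → urenibtut.
Attach definiteness indefinite eg- → egurenibtut.
Attach number singular ir- → iregurenibtut.
Nasal assimilation: no change.
Vowel deletion: no change.

iregurenibtut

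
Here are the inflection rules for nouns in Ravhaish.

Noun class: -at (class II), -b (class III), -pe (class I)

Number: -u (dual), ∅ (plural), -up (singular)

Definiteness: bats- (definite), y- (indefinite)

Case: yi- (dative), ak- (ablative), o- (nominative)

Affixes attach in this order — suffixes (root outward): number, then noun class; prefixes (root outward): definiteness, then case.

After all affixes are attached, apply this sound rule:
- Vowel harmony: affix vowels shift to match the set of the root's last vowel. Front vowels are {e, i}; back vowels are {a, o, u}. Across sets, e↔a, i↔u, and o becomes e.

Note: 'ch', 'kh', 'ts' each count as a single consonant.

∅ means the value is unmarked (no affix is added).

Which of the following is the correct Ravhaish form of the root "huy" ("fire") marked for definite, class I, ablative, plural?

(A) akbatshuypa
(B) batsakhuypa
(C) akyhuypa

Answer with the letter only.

number = plural: zero marking, form stays huy.
Attach definiteness definite bats- → batshuy.
Attach case ablative ak- → akbatshuy.
Attach noun class class I -pe → akbatshuype.
Apply vowel harmony: akbatshuype → akbatshuypa.
So the correct form is akbatshuypa, option (A).
(C) akyhuypa is wrong: it uses indefinite instead of definite for definiteness.
(B) batsakhuypa is wrong: it has the affixes in the wrong order.

A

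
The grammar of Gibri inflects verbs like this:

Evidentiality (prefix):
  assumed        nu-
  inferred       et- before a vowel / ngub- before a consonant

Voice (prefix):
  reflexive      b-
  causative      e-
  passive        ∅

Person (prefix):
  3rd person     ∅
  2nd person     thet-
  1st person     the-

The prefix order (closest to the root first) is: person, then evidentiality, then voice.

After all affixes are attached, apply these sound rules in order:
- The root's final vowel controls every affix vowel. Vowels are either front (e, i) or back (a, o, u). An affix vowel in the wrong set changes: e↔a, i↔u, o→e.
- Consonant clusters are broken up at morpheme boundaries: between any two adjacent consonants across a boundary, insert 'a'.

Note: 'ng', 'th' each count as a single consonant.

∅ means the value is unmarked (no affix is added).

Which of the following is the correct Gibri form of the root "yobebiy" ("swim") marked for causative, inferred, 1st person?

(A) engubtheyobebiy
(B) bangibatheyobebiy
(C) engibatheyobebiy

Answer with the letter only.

C

Attach person 1st person the- → theyobebiy.
Attach evidentiality inferred ngub- (before consonant 'th') → ngubtheyobebiy.
Attach voice causative e- → engubtheyobebiy.
Apply vowel harmony: engubtheyobebiy → engibtheyobebiy.
Apply epenthesis: engibtheyobebiy → engibatheyobebiy.
So the correct form is engibatheyobebiy, option (C).
(A) engubtheyobebiy is wrong: it fails to apply the sound rule(s).
(B) bangibatheyobebiy is wrong: it uses reflexive instead of causative for voice.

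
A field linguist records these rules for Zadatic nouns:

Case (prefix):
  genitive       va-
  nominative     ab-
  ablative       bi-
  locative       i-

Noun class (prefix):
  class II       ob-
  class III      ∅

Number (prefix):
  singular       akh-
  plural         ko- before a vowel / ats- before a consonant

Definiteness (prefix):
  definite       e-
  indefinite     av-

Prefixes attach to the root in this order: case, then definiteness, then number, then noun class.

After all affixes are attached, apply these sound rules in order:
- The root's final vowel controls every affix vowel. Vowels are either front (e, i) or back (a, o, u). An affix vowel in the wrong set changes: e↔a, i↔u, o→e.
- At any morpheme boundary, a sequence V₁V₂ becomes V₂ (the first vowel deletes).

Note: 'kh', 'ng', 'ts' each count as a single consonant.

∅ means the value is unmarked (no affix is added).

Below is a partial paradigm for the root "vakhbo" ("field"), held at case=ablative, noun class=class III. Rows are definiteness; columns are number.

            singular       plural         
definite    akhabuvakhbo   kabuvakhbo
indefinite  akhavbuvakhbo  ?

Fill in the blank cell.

Attach case ablative bi- → bivakhbo.
Attach definiteness indefinite av- → avbivakhbo.
Attach number plural ko- (before vowel 'a') → koavbivakhbo.
noun class = class III: zero marking, form stays koavbivakhbo.
Apply vowel harmony: koavbivakhbo → koavbuvakhbo.
Apply vowel deletion: koavbuvakhbo → kavbuvakhbo.

kavbuvakhbo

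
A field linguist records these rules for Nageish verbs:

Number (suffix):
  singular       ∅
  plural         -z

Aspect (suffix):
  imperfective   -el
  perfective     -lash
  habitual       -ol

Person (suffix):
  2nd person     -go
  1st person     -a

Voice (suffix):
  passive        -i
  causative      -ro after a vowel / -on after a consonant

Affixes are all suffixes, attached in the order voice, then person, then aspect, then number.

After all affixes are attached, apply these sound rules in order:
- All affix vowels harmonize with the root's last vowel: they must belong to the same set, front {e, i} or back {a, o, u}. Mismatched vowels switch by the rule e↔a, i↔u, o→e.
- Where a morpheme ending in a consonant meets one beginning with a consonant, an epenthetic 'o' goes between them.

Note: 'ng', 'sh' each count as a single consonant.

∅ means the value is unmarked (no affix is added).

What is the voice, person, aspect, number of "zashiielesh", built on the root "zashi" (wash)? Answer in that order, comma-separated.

passive, 1st person, perfective, singular

Segment: zashi-i-a-lash.
voice: -i → passive.
person: -a → 1st person.
aspect: -lash → perfective.
number: ∅ → singular.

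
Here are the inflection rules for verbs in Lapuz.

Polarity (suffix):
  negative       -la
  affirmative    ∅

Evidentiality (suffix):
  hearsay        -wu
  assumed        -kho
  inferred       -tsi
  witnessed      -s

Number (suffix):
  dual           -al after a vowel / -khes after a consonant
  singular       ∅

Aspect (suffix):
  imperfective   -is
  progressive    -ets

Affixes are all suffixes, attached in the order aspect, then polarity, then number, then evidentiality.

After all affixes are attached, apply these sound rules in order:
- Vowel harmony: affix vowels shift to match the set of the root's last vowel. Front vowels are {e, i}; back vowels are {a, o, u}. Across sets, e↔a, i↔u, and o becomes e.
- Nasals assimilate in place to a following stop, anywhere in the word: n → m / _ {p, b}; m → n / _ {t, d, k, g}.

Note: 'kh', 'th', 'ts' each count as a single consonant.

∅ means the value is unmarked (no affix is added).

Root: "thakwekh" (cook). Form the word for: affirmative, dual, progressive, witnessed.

thakwekhetskhess

Attach aspect progressive -ets → thakwekhets.
polarity = affirmative: zero marking, form stays thakwekhets.
Attach number dual -khes (after consonant 'ts') → thakwekhetskhes.
Attach evidentiality witnessed -s → thakwekhetskhess.
Vowel harmony: no change.
Nasal assimilation: no change.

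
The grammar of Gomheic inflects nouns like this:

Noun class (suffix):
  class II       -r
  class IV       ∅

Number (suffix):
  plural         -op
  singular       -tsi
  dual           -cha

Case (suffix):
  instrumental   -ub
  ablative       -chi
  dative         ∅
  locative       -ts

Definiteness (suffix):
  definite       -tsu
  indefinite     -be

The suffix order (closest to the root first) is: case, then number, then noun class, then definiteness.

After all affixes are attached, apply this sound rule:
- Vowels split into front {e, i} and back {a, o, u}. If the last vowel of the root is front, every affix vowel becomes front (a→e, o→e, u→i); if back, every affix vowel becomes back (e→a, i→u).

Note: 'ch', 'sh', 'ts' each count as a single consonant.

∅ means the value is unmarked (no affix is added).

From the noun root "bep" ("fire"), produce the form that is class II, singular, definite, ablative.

Attach case ablative -chi → bepchi.
Attach number singular -tsi → bepchitsi.
Attach noun class class II -r → bepchitsir.
Attach definiteness definite -tsu → bepchitsirtsu.
Apply vowel harmony: bepchitsirtsu → bepchitsirtsi.

bepchitsirtsi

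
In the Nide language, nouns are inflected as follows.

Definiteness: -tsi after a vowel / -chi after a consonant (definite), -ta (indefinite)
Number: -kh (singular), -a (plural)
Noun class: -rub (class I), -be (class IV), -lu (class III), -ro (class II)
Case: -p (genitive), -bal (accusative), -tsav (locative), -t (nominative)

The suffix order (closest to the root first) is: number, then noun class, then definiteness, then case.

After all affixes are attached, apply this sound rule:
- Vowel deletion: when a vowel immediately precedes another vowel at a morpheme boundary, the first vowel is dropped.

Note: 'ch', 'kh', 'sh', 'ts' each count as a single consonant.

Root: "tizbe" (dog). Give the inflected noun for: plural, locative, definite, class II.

tizbarotsitsav

Attach number plural -a → tizbea.
Attach noun class class II -ro → tizbearo.
Attach definiteness definite -tsi (after vowel 'o') → tizbearotsi.
Attach case locative -tsav → tizbearotsitsav.
Apply vowel deletion: tizbearotsitsav → tizbarotsitsav.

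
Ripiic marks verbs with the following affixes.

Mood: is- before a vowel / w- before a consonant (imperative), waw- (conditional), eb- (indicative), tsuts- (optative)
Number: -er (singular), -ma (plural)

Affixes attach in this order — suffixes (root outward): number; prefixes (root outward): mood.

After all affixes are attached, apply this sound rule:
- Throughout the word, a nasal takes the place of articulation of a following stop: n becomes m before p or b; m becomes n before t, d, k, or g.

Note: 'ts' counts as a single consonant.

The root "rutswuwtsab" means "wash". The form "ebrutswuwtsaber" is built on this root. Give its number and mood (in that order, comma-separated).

singular, indicative

Segment: eb-rutswuwtsab-er.
number: -er → singular.
mood: eb- → indicative.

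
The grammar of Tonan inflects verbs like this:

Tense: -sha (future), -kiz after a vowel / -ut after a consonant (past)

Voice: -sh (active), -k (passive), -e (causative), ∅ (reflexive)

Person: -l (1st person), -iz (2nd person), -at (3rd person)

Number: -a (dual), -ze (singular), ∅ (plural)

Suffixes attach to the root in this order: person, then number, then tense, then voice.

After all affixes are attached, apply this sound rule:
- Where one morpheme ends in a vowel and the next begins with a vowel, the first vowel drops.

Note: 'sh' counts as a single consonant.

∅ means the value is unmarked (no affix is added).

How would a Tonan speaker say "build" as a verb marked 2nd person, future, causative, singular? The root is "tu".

tizzeshe

Attach person 2nd person -iz → tuiz.
Attach number singular -ze → tuizze.
Attach tense future -sha → tuizzesha.
Attach voice causative -e → tuizzeshae.
Apply vowel deletion: tuizzeshae → tizzeshe.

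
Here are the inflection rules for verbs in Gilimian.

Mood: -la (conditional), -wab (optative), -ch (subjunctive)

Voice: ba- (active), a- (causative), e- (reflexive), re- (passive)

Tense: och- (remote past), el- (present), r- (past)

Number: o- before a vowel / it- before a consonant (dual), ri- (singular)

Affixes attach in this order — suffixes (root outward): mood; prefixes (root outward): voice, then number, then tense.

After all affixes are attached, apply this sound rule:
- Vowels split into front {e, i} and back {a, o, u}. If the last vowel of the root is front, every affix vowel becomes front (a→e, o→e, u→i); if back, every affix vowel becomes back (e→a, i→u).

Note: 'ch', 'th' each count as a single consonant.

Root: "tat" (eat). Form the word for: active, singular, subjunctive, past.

rrubatatch

Attach voice active ba- → batat.
Attach number singular ri- → ribatat.
Attach mood subjunctive -ch → ribatatch.
Attach tense past r- → rribatatch.
Apply vowel harmony: rribatatch → rrubatatch.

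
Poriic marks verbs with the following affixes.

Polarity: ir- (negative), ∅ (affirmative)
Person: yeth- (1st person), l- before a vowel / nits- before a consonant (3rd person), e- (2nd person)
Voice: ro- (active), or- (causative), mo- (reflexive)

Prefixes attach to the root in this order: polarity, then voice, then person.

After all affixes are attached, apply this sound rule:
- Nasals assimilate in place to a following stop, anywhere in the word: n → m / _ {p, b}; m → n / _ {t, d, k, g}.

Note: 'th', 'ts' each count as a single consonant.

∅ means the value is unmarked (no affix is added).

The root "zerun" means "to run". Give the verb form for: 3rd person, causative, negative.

lorirzerun

Attach polarity negative ir- → irzerun.
Attach voice causative or- → orirzerun.
Attach person 3rd person l- (before vowel 'o') → lorirzerun.
Nasal assimilation: no change.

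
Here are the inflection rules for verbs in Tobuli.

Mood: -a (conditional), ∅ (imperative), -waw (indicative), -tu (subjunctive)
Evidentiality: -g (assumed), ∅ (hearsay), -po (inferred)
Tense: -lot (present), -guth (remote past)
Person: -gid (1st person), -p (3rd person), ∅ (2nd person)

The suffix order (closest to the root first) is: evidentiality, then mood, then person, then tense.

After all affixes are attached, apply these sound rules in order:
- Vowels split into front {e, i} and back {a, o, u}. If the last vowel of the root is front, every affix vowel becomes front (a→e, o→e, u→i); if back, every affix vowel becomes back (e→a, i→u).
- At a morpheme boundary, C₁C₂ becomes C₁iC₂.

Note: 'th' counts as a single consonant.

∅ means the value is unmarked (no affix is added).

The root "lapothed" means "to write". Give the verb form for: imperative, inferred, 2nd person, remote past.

lapothedipegith

Attach evidentiality inferred -po → lapothedpo.
mood = imperative: zero marking, form stays lapothedpo.
person = 2nd person: zero marking, form stays lapothedpo.
Attach tense remote past -guth → lapothedpoguth.
Apply vowel harmony: lapothedpoguth → lapothedpegith.
Apply epenthesis: lapothedpegith → lapothedipegith.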